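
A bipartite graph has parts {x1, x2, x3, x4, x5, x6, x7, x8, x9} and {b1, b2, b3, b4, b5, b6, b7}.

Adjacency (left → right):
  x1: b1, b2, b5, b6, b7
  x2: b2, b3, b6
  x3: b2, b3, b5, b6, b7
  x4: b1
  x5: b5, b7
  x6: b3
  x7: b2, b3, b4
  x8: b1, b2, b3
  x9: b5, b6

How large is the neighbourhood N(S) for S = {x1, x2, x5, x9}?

6

The union of neighbours of {x1, x2, x5, x9} is {b1, b2, b3, b5, b6, b7}, which has 6 elements.
Since |N(S)| = 6 ≥ |S| = 4, Hall's condition holds for this subset.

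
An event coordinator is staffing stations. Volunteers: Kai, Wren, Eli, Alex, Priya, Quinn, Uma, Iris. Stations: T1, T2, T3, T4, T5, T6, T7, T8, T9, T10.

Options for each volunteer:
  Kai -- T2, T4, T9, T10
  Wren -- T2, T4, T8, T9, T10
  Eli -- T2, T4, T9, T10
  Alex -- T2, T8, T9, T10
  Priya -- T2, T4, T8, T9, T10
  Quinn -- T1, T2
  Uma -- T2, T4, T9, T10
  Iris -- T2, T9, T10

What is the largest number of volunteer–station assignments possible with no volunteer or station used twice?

For example, pair Kai-T2, Wren-T4, Eli-T9, Alex-T8, Priya-T10, Quinn-T1.
The set {Kai, Wren, Eli, Alex, Priya, Uma, Iris} has only 5 neighbours ({T10, T2, T4, T8, T9}), so by Hall's theorem at most 6 of the 8 volunteers can be matched.

6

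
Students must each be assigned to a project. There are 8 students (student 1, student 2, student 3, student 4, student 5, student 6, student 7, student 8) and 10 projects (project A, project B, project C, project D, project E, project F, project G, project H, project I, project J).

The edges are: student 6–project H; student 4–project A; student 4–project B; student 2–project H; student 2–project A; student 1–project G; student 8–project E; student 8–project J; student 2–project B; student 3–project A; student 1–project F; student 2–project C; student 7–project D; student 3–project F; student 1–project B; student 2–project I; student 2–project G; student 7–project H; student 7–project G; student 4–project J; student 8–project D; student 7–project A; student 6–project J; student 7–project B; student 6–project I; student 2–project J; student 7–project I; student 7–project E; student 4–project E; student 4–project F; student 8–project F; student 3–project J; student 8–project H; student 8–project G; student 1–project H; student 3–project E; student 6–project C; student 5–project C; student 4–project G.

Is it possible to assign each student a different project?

Yes

A valid assignment of size 8: student 1→project H, student 2→project A, student 3→project E, student 4→project F, student 5→project C, student 6→project J, student 7→project I, student 8→project G.
Every student is matched, so this matching saturates all of them.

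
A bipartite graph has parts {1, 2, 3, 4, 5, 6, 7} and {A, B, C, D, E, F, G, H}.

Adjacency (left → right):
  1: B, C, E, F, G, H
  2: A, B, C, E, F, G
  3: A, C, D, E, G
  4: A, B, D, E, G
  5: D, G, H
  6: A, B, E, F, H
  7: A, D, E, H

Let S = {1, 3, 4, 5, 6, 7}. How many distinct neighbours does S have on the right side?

8

The union of neighbours of {1, 3, 4, 5, 6, 7} is {A, B, C, D, E, F, G, H}, which has 8 elements.
Since |N(S)| = 8 ≥ |S| = 6, Hall's condition holds for this subset.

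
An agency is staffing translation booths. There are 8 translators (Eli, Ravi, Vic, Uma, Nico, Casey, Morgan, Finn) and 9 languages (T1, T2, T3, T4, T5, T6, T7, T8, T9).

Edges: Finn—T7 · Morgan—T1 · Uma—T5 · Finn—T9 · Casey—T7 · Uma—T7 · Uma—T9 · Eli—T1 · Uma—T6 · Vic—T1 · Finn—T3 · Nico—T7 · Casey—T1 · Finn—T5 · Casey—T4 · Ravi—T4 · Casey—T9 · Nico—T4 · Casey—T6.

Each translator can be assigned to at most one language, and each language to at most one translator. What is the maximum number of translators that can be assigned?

For example, pair Eli-T1, Ravi-T4, Uma-T5, Nico-T7, Casey-T6, Finn-T9.
The set {Eli, Vic, Morgan} has only 1 neighbour ({T1}), so by Hall's theorem at most 6 of the 8 translators can be matched.

6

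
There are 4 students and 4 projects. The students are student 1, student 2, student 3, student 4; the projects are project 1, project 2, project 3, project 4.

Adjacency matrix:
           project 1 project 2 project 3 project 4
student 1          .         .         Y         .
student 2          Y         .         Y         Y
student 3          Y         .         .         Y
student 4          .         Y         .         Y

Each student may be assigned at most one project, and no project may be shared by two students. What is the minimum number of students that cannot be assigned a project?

0

One maximum matching: student 1-project 3, student 2-project 1, student 3-project 4, student 4-project 2.
This saturates every student, so 4 is the maximum.
That matches 4 of the 4, leaving 0 unmatched; no matching can do better.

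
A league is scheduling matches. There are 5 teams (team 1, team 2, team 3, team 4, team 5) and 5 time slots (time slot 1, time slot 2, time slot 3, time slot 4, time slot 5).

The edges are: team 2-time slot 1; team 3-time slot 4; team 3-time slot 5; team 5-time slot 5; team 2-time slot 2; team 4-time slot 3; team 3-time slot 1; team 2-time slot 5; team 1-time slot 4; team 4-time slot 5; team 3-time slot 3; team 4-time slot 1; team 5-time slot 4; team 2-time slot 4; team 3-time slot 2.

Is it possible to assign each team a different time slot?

Yes

A valid assignment of size 5: team 1-time slot 4, team 2-time slot 2, team 3-time slot 3, team 4-time slot 1, team 5-time slot 5.
Every team is matched, so this is a perfect matching.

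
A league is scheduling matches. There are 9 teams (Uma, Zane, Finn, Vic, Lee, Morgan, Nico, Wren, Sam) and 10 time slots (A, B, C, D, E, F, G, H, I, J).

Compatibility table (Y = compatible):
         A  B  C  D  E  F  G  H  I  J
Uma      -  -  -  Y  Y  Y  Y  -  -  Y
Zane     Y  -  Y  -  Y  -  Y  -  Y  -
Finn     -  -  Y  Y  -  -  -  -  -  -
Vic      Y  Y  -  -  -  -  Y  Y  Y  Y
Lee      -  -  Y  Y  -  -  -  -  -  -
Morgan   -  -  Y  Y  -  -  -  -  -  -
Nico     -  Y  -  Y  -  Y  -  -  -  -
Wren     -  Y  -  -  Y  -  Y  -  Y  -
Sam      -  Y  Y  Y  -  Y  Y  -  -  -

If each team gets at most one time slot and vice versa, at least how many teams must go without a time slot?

1

A valid assignment of size 8: Uma-J, Zane-E, Finn-D, Vic-A, Lee-C, Nico-F, Wren-B, Sam-G.
The set {Finn, Lee, Morgan} has only 2 neighbours ({C, D}), so by Hall's theorem at most 8 of the 9 teams can be matched.
That matches 8 of the 9, leaving 1 unmatched; no matching can do better.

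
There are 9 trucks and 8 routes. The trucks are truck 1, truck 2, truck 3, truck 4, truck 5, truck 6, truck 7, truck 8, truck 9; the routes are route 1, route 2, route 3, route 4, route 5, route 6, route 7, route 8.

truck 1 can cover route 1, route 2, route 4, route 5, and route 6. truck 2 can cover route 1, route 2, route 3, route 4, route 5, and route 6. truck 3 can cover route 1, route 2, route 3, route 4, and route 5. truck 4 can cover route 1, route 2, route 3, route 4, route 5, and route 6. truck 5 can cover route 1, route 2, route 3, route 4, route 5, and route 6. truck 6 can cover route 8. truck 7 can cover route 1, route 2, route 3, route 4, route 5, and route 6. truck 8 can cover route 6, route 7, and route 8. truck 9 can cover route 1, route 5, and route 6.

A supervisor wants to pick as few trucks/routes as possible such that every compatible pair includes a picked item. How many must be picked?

8

A maximum matching has 8 edges (e.g. truck 1–route 5, truck 2–route 6, truck 3–route 1, truck 4–route 2, truck 5–route 3, truck 6–route 8, truck 7–route 4, truck 8–route 7).
By König's theorem the minimum vertex cover has the same size. One such cover is {truck 6, truck 8, route 1, route 2, route 3, route 4, route 5, route 6}.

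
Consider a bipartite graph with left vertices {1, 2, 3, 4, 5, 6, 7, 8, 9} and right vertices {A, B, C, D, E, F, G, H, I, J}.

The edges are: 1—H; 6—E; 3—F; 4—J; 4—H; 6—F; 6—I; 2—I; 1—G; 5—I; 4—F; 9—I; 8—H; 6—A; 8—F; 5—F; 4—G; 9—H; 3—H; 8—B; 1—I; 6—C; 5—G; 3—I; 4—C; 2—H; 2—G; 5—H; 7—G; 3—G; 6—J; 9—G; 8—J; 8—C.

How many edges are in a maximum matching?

One maximum matching: 1–I, 2–H, 3–G, 4–C, 5–F, 6–A, 8–J.
The set {1, 2, 3, 5, 7, 9} has only 4 neighbours ({F, G, H, I}), so by Hall's theorem at most 7 of the 9 left vertices can be matched.

7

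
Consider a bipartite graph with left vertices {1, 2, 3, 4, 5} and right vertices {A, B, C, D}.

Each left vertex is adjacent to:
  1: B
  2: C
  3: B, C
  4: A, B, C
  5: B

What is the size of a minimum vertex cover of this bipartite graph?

A maximum matching has 3 edges (e.g. 1–B, 2–C, 4–A).
By König's theorem the minimum vertex cover has the same size. One such cover is {4, B, C}.

3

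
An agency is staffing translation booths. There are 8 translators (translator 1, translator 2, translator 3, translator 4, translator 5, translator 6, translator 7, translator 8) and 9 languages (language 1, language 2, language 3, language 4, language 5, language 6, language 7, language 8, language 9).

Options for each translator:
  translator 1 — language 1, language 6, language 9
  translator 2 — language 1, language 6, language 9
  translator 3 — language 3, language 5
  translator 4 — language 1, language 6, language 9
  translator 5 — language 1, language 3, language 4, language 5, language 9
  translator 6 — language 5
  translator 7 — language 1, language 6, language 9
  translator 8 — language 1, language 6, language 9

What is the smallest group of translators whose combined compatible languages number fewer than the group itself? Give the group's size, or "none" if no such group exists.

Take S = {translator 1, translator 2, translator 4, translator 7}. Its neighbourhood is {language 1, language 6, language 9}, so |N(S)| = 3 < |S| = 4.
Every subset of size less than 4 has at least as many neighbours as members, so 4 is the minimum.

4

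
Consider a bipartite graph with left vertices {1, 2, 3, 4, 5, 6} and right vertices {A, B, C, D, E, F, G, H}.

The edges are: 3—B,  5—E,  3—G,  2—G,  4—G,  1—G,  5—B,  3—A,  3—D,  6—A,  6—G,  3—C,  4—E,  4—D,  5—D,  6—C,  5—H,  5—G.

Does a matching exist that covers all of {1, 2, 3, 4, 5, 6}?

No

The set {1, 2} has only 1 neighbour ({G}), so by Hall's theorem at most 5 of the 6 left vertices can be matched.
Hence no matching covers every left vertex.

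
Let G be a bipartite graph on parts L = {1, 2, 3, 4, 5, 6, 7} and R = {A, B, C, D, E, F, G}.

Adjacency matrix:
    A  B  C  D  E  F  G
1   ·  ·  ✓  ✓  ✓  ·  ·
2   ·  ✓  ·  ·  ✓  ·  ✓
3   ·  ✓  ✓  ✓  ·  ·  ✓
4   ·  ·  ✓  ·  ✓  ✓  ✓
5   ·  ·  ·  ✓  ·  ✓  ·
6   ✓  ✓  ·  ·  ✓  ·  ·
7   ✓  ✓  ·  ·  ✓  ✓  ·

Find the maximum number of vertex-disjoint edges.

One maximum matching: 1-D, 2-E, 3-G, 4-C, 5-F, 6-A, 7-B.
This saturates every left vertex, so 7 is the maximum.

7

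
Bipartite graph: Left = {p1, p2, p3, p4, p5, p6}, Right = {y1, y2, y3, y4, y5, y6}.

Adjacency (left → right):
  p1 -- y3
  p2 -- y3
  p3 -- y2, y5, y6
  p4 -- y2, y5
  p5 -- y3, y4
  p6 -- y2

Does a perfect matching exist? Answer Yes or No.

No

The set {p1, p2} has only 1 neighbour ({y3}), so by Hall's theorem at most 5 of the 6 left vertices can be matched.
Hence no matching covers every left vertex.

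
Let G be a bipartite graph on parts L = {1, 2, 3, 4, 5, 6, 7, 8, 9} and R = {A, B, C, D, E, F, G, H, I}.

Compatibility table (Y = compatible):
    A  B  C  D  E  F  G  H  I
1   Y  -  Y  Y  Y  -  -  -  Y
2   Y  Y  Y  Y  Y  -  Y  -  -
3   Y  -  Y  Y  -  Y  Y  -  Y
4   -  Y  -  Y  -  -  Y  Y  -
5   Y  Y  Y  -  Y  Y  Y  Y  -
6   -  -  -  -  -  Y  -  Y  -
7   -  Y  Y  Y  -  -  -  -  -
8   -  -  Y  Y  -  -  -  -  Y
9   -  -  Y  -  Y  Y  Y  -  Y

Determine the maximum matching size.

9

For example, pair 1–A, 2–E, 3–I, 4–B, 5–H, 6–F, 7–C, 8–D, 9–G.
This saturates every left vertex, so 9 is the maximum.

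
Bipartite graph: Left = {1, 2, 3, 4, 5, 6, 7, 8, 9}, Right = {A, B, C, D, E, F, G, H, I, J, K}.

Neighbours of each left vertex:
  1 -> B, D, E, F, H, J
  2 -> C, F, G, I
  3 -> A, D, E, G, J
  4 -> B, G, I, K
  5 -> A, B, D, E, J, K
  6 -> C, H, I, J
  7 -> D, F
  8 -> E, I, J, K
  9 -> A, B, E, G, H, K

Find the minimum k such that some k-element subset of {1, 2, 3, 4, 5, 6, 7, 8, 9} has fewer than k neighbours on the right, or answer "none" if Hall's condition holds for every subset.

none

A matching saturating every left vertex exists, for instance 1→E, 2→F, 3→J, 4→B, 5→A, 6→C, 7→D, 8→K, 9→G.
By Hall's marriage theorem, this means |N(S)| ≥ |S| for every subset S, so no violating subset exists.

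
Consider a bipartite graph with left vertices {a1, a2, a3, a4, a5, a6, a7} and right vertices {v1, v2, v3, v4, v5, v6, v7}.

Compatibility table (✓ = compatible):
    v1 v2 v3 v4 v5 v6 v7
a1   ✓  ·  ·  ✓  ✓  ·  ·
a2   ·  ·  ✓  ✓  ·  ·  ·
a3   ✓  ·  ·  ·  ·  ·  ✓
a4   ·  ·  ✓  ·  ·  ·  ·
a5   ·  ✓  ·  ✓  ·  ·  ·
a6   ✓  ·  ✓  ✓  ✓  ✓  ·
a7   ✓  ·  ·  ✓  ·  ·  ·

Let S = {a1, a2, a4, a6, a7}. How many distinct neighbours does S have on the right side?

The union of neighbours of {a1, a2, a4, a6, a7} is {v1, v3, v4, v5, v6}, which has 5 elements.
Since |N(S)| = 5 ≥ |S| = 5, Hall's condition holds for this subset.

5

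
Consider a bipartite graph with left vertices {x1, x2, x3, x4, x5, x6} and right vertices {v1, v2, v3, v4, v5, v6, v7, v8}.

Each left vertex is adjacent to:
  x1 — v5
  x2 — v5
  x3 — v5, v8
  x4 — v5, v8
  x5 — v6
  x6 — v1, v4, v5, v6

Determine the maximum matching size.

4

A valid assignment of size 4: x1–v5, x3–v8, x5–v6, x6–v1.
The set {x1, x2, x3, x4} has only 2 neighbours ({v5, v8}), so by Hall's theorem at most 4 of the 6 left vertices can be matched.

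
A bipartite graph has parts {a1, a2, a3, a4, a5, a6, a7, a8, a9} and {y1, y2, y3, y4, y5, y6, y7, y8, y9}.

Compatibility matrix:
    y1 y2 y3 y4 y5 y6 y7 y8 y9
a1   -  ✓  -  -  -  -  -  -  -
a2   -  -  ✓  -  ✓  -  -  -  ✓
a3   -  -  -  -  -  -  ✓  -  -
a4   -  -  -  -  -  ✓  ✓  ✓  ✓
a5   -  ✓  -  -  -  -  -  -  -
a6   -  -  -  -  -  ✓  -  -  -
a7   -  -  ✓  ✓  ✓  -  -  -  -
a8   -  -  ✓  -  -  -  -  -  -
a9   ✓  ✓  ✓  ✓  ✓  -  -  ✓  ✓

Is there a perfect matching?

No

The set {a1, a5} has only 1 neighbour ({y2}), so by Hall's theorem at most 8 of the 9 left vertices can be matched.
Hence no matching covers every left vertex.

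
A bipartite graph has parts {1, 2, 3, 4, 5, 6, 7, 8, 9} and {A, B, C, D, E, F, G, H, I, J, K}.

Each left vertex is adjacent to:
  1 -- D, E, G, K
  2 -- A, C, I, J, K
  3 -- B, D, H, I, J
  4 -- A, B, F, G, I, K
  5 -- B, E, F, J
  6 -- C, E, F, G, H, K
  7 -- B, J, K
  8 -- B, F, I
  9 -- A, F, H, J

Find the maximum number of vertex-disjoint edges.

A valid assignment of size 9: 1–D, 2–K, 3–J, 4–A, 5–E, 6–G, 7–B, 8–F, 9–H.
This saturates every left vertex, so 9 is the maximum.

9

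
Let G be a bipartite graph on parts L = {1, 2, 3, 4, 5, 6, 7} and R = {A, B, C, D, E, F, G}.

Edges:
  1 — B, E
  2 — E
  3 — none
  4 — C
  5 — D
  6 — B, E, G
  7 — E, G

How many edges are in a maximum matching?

For example, pair 1→B, 2→E, 4→C, 5→D, 6→G.
The set {1, 2, 3, 6, 7} has only 3 neighbours ({B, E, G}), so by Hall's theorem at most 5 of the 7 left vertices can be matched.

5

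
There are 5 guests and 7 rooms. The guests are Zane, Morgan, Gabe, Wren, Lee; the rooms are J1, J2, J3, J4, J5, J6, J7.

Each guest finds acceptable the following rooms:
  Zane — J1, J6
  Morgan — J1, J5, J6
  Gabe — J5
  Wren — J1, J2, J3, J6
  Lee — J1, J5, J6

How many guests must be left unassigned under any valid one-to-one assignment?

For example, pair Zane–J1, Morgan–J6, Gabe–J5, Wren–J3.
The set {Zane, Morgan, Gabe, Lee} has only 3 neighbours ({J1, J5, J6}), so by Hall's theorem at most 4 of the 5 guests can be matched.
That matches 4 of the 5, leaving 1 unmatched; no matching can do better.

1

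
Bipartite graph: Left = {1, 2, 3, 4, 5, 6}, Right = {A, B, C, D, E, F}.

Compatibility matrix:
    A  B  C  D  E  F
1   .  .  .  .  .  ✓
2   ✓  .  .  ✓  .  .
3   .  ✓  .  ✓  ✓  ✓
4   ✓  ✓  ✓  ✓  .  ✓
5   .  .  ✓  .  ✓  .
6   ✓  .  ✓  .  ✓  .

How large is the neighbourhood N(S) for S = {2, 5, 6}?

4

The union of neighbours of {2, 5, 6} is {A, C, D, E}, which has 4 elements.
Since |N(S)| = 4 ≥ |S| = 3, Hall's condition holds for this subset.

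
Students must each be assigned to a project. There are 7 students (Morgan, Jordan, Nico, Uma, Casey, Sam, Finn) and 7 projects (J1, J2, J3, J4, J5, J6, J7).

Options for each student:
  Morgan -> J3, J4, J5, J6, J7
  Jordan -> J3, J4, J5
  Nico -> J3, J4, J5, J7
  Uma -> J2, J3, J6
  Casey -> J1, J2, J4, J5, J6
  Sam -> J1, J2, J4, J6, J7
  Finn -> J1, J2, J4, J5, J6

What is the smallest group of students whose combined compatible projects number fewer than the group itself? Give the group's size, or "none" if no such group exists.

A matching saturating every student exists, for instance Morgan→J5, Jordan→J4, Nico→J7, Uma→J3, Casey→J1, Sam→J2, Finn→J6.
By Hall's marriage theorem, this means |N(S)| ≥ |S| for every subset S, so no violating subset exists.

none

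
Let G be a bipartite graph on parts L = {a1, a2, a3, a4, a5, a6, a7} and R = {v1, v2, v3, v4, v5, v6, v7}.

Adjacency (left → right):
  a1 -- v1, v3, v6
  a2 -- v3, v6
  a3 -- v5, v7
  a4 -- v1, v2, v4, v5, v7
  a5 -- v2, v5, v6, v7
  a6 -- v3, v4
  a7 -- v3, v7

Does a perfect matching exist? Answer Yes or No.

One maximum matching: a1-v6, a2-v3, a3-v5, a4-v1, a5-v2, a6-v4, a7-v7.
Every left vertex is matched, so this is a perfect matching.

Yes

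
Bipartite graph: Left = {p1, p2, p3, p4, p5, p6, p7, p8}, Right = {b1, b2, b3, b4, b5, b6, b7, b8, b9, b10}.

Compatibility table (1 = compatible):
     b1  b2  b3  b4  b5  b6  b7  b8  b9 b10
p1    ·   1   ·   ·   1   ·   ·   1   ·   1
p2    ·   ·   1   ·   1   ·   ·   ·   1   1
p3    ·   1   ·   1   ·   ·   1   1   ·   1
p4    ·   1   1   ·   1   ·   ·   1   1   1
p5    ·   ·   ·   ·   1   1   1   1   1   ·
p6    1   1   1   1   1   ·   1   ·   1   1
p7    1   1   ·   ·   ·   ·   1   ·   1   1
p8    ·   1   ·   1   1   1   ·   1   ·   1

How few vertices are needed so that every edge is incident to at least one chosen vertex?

8

A maximum matching has 8 edges (e.g. p1–b8, p2–b3, p3–b2, p4–b10, p5–b7, p6–b4, p7–b1, p8–b5).
By König's theorem the minimum vertex cover has the same size. One such cover is {p1, p2, p3, p4, p5, p6, p7, p8}.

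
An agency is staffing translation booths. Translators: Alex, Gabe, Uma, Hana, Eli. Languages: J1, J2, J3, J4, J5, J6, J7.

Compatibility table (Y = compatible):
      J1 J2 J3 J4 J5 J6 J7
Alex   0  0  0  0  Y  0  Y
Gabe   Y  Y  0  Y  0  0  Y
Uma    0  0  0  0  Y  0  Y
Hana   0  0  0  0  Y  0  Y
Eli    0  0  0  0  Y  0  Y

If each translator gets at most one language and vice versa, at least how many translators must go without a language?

2

For example, pair Alex–J5, Gabe–J1, Uma–J7.
The set {Alex, Uma, Hana, Eli} has only 2 neighbours ({J5, J7}), so by Hall's theorem at most 3 of the 5 translators can be matched.
That matches 3 of the 5, leaving 2 unmatched; no matching can do better.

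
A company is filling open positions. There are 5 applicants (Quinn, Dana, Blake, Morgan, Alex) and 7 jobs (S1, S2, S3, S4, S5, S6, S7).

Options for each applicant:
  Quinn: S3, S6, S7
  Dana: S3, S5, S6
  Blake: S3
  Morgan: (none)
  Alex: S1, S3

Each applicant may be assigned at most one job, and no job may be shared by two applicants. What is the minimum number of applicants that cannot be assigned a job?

1

For example, pair Quinn–S6, Dana–S5, Blake–S3, Alex–S1.
The set {Morgan} has only 0 neighbours (∅), so by Hall's theorem at most 4 of the 5 applicants can be matched.
That matches 4 of the 5, leaving 1 unmatched; no matching can do better.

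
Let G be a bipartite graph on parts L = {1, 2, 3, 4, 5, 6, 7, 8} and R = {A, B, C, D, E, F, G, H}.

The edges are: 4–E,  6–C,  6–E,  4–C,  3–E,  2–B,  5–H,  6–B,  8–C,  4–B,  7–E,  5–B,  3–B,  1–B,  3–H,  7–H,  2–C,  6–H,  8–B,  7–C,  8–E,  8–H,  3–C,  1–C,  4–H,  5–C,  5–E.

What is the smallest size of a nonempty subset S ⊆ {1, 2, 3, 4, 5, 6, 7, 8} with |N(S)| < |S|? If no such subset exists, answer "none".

5

Take S = {1, 2, 3, 4, 5}. Its neighbourhood is {B, C, E, H}, so |N(S)| = 4 < |S| = 5.
Every subset of size less than 5 has at least as many neighbours as members, so 5 is the minimum.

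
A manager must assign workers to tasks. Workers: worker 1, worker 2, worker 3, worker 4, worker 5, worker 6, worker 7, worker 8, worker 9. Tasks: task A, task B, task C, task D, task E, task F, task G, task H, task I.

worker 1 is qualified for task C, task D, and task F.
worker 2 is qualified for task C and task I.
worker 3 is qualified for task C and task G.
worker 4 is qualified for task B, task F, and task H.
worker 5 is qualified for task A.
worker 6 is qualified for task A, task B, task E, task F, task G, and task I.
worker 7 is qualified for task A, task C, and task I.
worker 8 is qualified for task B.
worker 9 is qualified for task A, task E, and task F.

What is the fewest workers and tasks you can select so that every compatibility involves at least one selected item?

9

{worker 1, worker 2, worker 3, worker 4, worker 5, worker 6, worker 7, worker 8, worker 9} is a vertex cover of size 9: every edge has an endpoint in this set.
No smaller cover exists because worker 1–task D, worker 2–task C, worker 3–task G, worker 4–task H, worker 5–task A, worker 6–task F, worker 7–task I, worker 8–task B, worker 9–task E is a matching of size 9, and a cover must include an endpoint of each of these disjoint edges (König's theorem).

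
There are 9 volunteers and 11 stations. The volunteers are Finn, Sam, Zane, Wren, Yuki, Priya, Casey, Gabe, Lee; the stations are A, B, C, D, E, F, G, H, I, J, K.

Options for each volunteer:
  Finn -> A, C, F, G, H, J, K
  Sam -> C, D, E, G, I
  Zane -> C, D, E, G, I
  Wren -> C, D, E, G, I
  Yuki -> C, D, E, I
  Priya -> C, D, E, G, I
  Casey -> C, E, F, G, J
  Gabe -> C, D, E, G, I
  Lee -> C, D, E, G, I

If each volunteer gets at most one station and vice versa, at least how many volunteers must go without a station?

2

A valid assignment of size 7: Finn-A, Sam-I, Zane-E, Wren-D, Yuki-C, Priya-G, Casey-J.
The set {Sam, Zane, Wren, Yuki, Priya, Gabe, Lee} has only 5 neighbours ({C, D, E, G, I}), so by Hall's theorem at most 7 of the 9 volunteers can be matched.
That matches 7 of the 9, leaving 2 unmatched; no matching can do better.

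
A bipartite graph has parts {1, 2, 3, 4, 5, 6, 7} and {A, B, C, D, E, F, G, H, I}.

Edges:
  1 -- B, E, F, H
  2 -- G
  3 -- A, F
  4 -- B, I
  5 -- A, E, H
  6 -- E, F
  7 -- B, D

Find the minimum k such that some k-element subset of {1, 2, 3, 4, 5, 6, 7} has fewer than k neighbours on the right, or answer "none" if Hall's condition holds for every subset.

none

A matching saturating every left vertex exists, for instance 1→H, 2→G, 3→A, 4→I, 5→E, 6→F, 7→B.
By Hall's marriage theorem, this means |N(S)| ≥ |S| for every subset S, so no violating subset exists.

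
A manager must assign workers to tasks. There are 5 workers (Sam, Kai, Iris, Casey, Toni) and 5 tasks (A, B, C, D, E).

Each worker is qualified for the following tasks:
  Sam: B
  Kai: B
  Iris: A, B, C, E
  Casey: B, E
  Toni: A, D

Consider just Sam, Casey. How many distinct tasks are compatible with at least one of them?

The union of neighbours of {Sam, Casey} is {B, E}, which has 2 elements.
Since |N(S)| = 2 ≥ |S| = 2, Hall's condition holds for this subset.

2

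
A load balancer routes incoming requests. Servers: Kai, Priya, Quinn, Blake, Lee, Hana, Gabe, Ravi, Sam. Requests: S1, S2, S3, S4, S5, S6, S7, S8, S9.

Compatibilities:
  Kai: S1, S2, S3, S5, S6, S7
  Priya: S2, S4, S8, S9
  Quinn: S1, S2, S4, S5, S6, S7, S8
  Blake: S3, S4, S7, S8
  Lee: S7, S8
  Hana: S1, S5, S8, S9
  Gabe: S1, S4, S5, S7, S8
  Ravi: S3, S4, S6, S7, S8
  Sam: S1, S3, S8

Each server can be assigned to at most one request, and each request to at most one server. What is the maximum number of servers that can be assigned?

A valid assignment of size 9: Kai→S5, Priya→S4, Quinn→S2, Blake→S3, Lee→S7, Hana→S9, Gabe→S1, Ravi→S6, Sam→S8.
This saturates every server, so 9 is the maximum.

9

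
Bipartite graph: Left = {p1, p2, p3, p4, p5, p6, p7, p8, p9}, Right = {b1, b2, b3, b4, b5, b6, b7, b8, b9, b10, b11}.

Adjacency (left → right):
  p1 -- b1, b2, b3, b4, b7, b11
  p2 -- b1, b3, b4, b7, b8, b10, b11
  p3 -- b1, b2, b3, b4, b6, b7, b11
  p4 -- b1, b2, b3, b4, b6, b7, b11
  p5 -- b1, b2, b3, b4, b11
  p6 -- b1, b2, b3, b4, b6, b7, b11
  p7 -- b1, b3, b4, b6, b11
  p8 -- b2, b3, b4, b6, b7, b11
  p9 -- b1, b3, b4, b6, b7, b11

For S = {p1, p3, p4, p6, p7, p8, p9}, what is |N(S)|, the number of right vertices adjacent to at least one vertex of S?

The union of neighbours of {p1, p3, p4, p6, p7, p8, p9} is {b1, b2, b3, b4, b6, b7, b11}, which has 7 elements.
Since |N(S)| = 7 ≥ |S| = 7, Hall's condition holds for this subset.

7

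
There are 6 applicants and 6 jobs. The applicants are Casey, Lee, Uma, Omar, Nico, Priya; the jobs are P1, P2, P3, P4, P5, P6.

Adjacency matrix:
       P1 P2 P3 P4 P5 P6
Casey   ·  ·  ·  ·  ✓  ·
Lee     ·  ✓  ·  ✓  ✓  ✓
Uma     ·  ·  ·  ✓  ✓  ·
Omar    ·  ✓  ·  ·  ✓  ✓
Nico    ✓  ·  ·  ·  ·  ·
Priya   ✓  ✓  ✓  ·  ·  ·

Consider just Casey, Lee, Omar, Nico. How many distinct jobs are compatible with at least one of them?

The union of neighbours of {Casey, Lee, Omar, Nico} is {P1, P2, P4, P5, P6}, which has 5 elements.
Since |N(S)| = 5 ≥ |S| = 4, Hall's condition holds for this subset.

5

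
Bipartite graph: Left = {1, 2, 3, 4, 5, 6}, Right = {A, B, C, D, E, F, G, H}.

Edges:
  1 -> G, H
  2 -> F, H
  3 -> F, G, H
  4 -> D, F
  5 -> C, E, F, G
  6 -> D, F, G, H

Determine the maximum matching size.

5

One maximum matching: 1→G, 2→H, 3→F, 4→D, 5→E.
The set {1, 2, 3, 4, 6} has only 4 neighbours ({D, F, G, H}), so by Hall's theorem at most 5 of the 6 left vertices can be matched.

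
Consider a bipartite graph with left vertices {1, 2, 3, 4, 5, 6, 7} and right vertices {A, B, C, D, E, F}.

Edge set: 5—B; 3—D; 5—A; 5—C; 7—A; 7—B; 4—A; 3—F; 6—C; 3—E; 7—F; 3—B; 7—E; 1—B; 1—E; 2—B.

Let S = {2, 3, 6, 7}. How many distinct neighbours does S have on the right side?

The union of neighbours of {2, 3, 6, 7} is {A, B, C, D, E, F}, which has 6 elements.
Since |N(S)| = 6 ≥ |S| = 4, Hall's condition holds for this subset.

6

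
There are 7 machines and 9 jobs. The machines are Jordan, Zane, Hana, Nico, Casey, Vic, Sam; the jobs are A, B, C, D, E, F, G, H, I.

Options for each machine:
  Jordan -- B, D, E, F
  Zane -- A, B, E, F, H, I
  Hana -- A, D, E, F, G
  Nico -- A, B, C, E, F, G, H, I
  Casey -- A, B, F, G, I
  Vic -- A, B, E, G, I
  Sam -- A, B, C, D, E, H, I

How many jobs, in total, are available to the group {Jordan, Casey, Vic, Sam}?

9

The union of neighbours of {Jordan, Casey, Vic, Sam} is {A, B, C, D, E, F, G, H, I}, which has 9 elements.
Since |N(S)| = 9 ≥ |S| = 4, Hall's condition holds for this subset.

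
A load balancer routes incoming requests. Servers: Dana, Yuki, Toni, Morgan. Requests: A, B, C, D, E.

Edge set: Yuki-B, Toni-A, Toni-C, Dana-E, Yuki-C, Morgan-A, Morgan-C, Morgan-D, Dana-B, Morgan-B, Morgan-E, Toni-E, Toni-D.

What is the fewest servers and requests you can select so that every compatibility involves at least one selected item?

4

{Dana, Yuki, Toni, Morgan} is a vertex cover of size 4: every edge has an endpoint in this set.
No smaller cover exists because Dana–B, Yuki–C, Toni–E, Morgan–A is a matching of size 4, and a cover must include an endpoint of each of these disjoint edges (König's theorem).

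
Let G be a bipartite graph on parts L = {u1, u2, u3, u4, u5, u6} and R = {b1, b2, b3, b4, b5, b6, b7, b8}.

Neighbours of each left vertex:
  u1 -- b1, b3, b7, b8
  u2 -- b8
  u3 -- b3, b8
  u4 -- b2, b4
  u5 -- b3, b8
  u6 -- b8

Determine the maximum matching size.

One maximum matching: u1→b7, u2→b8, u3→b3, u4→b4.
The set {u2, u3, u5, u6} has only 2 neighbours ({b3, b8}), so by Hall's theorem at most 4 of the 6 left vertices can be matched.

4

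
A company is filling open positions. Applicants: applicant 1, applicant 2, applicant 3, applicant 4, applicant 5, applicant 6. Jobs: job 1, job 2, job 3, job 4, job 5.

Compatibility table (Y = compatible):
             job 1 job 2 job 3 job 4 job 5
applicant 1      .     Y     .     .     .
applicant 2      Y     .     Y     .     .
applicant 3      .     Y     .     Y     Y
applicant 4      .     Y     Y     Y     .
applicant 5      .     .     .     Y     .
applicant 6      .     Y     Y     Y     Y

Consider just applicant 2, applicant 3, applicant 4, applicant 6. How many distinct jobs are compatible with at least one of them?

5

The union of neighbours of {applicant 2, applicant 3, applicant 4, applicant 6} is {job 1, job 2, job 3, job 4, job 5}, which has 5 elements.
Since |N(S)| = 5 ≥ |S| = 4, Hall's condition holds for this subset.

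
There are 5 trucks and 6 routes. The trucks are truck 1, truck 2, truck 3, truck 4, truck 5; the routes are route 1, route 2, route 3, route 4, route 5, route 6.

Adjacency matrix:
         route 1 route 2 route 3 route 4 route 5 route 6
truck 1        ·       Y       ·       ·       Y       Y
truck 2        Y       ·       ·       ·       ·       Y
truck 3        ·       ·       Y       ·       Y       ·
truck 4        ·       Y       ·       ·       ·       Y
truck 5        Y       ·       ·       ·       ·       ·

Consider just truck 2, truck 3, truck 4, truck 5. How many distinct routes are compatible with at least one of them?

5

The union of neighbours of {truck 2, truck 3, truck 4, truck 5} is {route 1, route 2, route 3, route 5, route 6}, which has 5 elements.
Since |N(S)| = 5 ≥ |S| = 4, Hall's condition holds for this subset.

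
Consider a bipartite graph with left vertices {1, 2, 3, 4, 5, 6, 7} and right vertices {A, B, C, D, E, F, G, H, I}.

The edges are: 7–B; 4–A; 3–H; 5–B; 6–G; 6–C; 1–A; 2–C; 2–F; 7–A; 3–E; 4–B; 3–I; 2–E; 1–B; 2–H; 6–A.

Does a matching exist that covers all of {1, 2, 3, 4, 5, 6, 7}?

The set {1, 4, 5, 7} has only 2 neighbours ({A, B}), so by Hall's theorem at most 5 of the 7 left vertices can be matched.
Hence no matching covers every left vertex.

No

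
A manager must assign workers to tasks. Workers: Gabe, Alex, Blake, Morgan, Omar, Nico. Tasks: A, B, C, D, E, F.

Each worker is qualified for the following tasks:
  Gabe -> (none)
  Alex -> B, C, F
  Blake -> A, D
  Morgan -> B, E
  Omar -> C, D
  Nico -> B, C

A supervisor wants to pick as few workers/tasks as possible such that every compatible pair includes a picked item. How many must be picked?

5

{Alex, Blake, Morgan, Omar, Nico} is a vertex cover of size 5: every edge has an endpoint in this set.
No smaller cover exists because Alex–F, Blake–D, Morgan–E, Omar–C, Nico–B is a matching of size 5, and a cover must include an endpoint of each of these disjoint edges (König's theorem).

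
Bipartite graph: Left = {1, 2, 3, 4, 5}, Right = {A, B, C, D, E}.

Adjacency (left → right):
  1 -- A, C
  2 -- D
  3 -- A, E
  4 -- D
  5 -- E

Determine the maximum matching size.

For example, pair 1→C, 2→D, 3→A, 5→E.
The set {2, 4} has only 1 neighbour ({D}), so by Hall's theorem at most 4 of the 5 left vertices can be matched.

4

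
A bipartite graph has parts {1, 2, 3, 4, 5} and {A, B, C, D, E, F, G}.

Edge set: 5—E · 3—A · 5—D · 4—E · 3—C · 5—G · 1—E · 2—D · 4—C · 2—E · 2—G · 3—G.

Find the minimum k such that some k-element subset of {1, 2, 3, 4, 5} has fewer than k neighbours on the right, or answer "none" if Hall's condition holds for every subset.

none

A matching saturating every left vertex exists, for instance 1→E, 2→G, 3→A, 4→C, 5→D.
By Hall's marriage theorem, this means |N(S)| ≥ |S| for every subset S, so no violating subset exists.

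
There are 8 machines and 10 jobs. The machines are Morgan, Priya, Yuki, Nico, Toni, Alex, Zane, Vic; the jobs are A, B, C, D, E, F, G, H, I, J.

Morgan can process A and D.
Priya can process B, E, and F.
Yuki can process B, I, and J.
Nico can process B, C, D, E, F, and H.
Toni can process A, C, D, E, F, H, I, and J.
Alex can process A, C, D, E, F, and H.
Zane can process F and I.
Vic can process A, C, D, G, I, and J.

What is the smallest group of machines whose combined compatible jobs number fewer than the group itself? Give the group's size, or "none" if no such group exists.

none

A matching saturating every machine exists, for instance Morgan→D, Priya→B, Yuki→I, Nico→H, Toni→A, Alex→E, Zane→F, Vic→J.
By Hall's marriage theorem, this means |N(S)| ≥ |S| for every subset S, so no violating subset exists.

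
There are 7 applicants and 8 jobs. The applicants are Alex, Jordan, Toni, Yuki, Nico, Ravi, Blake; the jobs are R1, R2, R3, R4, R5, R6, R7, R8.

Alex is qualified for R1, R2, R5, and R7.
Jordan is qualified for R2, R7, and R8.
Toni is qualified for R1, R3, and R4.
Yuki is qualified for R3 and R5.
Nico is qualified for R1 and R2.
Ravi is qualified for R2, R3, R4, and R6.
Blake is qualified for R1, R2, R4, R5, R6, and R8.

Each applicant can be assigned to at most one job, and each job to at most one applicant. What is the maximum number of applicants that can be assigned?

7

A valid assignment of size 7: Alex→R7, Jordan→R8, Toni→R4, Yuki→R5, Nico→R2, Ravi→R3, Blake→R6.
All 7 applicants are matched, so no larger matching exists.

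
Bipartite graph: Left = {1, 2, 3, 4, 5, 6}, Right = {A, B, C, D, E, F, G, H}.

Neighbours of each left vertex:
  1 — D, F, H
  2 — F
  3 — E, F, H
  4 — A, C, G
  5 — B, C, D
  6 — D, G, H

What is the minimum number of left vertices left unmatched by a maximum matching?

0

For example, pair 1–D, 2–F, 3–H, 4–C, 5–B, 6–G.
This saturates every left vertex, so 6 is the maximum.
That matches 6 of the 6, leaving 0 unmatched; no matching can do better.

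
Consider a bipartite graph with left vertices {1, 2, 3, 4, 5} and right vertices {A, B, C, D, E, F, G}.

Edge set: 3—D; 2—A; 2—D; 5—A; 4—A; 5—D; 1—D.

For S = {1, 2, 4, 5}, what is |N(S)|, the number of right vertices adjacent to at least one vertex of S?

2

The union of neighbours of {1, 2, 4, 5} is {A, D}, which has 2 elements.
Since |N(S)| = 2 < |S| = 4, Hall's condition fails for this subset.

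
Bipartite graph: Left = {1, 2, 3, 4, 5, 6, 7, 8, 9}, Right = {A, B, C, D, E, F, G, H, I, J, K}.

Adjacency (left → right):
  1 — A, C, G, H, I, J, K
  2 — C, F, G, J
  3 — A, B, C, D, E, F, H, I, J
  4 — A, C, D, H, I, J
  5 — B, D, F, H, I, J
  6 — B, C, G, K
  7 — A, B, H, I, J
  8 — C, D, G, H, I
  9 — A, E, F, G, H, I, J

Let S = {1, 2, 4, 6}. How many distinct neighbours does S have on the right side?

The union of neighbours of {1, 2, 4, 6} is {A, B, C, D, F, G, H, I, J, K}, which has 10 elements.
Since |N(S)| = 10 ≥ |S| = 4, Hall's condition holds for this subset.

10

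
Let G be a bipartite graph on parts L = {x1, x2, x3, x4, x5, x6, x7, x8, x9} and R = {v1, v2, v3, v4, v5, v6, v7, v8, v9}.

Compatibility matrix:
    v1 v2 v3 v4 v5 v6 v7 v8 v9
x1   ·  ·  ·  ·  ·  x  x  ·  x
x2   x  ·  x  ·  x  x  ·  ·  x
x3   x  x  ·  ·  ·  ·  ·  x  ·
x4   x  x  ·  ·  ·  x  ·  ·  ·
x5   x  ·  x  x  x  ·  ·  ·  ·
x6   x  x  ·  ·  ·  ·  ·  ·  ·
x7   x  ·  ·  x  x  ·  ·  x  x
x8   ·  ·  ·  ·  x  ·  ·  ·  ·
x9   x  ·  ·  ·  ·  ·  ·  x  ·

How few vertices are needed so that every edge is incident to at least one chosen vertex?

A maximum matching has 9 edges (e.g. x1–v7, x2–v3, x3–v8, x4–v6, x5–v4, x6–v2, x7–v9, x8–v5, x9–v1).
By König's theorem the minimum vertex cover has the same size. One such cover is {x1, x2, x3, x4, x5, x6, x7, x8, x9}.

9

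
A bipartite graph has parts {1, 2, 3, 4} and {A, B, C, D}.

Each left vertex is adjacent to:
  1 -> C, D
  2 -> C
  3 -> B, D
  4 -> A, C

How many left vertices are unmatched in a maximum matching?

A valid assignment of size 4: 1-D, 2-C, 3-B, 4-A.
All 4 left vertices are matched, so no larger matching exists.
That matches 4 of the 4, leaving 0 unmatched; no matching can do better.

0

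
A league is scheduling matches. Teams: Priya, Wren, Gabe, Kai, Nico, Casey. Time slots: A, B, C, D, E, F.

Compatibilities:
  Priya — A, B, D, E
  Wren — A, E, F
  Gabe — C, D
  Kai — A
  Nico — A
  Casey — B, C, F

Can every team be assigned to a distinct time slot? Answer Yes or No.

The set {Kai, Nico} has only 1 neighbour ({A}), so by Hall's theorem at most 5 of the 6 teams can be matched.
Hence no matching covers every team.

No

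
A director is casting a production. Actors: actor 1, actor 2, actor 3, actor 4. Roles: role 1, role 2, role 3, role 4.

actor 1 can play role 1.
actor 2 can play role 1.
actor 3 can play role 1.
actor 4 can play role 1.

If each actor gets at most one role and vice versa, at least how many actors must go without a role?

One maximum matching: actor 1–role 1.
The set {actor 1, actor 2, actor 3, actor 4} has only 1 neighbour ({role 1}), so by Hall's theorem at most 1 of the 4 actors can be matched.
That matches 1 of the 4, leaving 3 unmatched; no matching can do better.

3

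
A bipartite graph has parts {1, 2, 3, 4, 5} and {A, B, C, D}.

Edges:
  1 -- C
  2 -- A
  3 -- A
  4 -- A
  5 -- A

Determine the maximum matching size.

2

One maximum matching: 1-C, 2-A.
The set {2, 3, 4, 5} has only 1 neighbour ({A}), so by Hall's theorem at most 2 of the 5 left vertices can be matched.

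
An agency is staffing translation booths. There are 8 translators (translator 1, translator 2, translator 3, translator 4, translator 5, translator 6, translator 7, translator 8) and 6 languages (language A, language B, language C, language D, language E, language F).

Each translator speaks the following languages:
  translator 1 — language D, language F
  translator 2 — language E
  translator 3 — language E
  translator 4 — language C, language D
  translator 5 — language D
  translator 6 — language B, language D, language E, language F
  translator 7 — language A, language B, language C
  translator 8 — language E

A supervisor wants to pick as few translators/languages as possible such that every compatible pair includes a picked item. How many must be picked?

{translator 1, translator 4, translator 5, translator 6, translator 7, language E} is a vertex cover of size 6: every edge has an endpoint in this set.
No smaller cover exists because translator 1–language F, translator 2–language E, translator 4–language C, translator 5–language D, translator 6–language B, translator 7–language A is a matching of size 6, and a cover must include an endpoint of each of these disjoint edges (König's theorem).

6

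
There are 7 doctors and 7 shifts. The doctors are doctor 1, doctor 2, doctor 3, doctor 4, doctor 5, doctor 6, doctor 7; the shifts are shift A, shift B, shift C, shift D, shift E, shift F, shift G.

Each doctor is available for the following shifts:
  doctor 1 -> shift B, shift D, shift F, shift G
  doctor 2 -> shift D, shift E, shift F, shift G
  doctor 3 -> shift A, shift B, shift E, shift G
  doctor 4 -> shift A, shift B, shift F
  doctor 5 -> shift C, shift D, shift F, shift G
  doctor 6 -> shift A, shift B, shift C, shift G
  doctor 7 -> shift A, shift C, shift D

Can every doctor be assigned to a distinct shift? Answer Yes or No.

Yes

For example, pair doctor 1→shift D, doctor 2→shift E, doctor 3→shift G, doctor 4→shift F, doctor 5→shift C, doctor 6→shift B, doctor 7→shift A.
All 7 doctors are covered.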